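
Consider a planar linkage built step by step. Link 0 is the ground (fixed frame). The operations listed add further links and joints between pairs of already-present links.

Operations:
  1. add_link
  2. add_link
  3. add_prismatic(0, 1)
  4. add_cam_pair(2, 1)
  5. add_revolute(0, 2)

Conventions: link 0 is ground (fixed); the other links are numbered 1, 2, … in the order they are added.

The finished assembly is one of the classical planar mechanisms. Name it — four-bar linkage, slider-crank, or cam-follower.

links: 3 (incl. ground); joints: 1 revolute, 1 prismatic, 1 higher (cam) pair, forming one closed loop
3 links, revolute + prismatic + higher pair in one loop → cam-follower

cam-follower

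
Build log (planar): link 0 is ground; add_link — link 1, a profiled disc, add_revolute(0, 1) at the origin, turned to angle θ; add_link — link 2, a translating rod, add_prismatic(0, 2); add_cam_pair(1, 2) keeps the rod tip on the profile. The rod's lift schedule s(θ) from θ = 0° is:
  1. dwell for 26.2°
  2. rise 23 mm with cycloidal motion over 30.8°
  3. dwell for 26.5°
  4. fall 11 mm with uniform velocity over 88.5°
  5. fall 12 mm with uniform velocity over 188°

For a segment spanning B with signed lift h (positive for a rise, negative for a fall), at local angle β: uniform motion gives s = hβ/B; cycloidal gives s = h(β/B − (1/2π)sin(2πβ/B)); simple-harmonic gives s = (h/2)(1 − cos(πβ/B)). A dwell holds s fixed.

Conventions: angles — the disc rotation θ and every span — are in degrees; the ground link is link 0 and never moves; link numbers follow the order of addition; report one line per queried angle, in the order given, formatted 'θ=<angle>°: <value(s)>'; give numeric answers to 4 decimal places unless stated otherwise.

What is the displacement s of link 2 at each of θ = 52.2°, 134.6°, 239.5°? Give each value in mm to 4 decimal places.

seg 1 [0°–26.2°] dwell: s stays 0.0000
seg 2 [26.2°–57°] cycloidal, h=23: θ=52.2° here. β=26, B=30.8. 23·(0.8442 − sin(2π·0.8442)/(2π)) = 22.4540 → s = 22.4540
seg 2 [26.2°–57°] cycloidal, h=23: full span → s += 23 → s = 23.0000
seg 3 [57°–83.5°] dwell: s stays 23.0000
seg 4 [83.5°–172°] uniform, h=-11: θ=134.6° here. β=51.1, B=88.5. -11·51.1/88.5 = -6.3514 → s = 16.6486
seg 4 [83.5°–172°] uniform, h=-11: full span → s += -11 → s = 12.0000
seg 5 [172°–360°] uniform, h=-12: θ=239.5° here. β=67.5, B=188. -12·67.5/188 = -4.3085 → s = 7.6915

θ=52.2°: 22.4540
θ=134.6°: 16.6486
θ=239.5°: 7.6915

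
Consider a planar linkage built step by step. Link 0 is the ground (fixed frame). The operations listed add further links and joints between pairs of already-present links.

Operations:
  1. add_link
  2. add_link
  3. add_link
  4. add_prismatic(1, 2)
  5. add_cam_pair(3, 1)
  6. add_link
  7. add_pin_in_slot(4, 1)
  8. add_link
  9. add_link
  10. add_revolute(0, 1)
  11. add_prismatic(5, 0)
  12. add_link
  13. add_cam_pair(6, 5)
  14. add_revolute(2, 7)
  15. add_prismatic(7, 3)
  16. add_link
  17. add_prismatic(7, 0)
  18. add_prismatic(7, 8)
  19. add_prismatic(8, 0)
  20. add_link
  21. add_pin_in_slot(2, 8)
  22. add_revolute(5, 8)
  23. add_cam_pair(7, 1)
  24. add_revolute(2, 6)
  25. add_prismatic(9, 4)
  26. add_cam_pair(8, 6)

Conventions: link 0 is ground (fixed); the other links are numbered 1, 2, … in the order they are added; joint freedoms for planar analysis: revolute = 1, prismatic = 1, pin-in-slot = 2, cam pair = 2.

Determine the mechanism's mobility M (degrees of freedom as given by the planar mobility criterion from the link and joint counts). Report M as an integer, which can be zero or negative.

(L,J1,J2)=(1,0,0); link0 fixed
link1: (2,0,0)
link2: (3,0,0)
link3: (4,0,0)
P 1-2 [J1]: (4,1,0)
C 3-1 [J2]: (4,1,1)
link4: (5,1,1)
PS 4-1 [J2]: (5,1,2)
link5: (6,1,2)
link6: (7,1,2)
R 0-1 [J1]: (7,2,2)
P 5-0 [J1]: (7,3,2)
link7: (8,3,2)
C 6-5 [J2]: (8,3,3)
R 2-7 [J1]: (8,4,3)
P 7-3 [J1]: (8,5,3)
link8: (9,5,3)
P 7-0 [J1]: (9,6,3)
P 7-8 [J1]: (9,7,3)
P 8-0 [J1]: (9,8,3)
link9: (10,8,3)
PS 2-8 [J2]: (10,8,4)
R 5-8 [J1]: (10,9,4)
C 7-1 [J2]: (10,9,5)
R 2-6 [J1]: (10,10,5)
P 9-4 [J1]: (10,11,5)
C 8-6 [J2]: (10,11,6)
Grübler: 3·9 − 2·11 − 6 = -1

M = -1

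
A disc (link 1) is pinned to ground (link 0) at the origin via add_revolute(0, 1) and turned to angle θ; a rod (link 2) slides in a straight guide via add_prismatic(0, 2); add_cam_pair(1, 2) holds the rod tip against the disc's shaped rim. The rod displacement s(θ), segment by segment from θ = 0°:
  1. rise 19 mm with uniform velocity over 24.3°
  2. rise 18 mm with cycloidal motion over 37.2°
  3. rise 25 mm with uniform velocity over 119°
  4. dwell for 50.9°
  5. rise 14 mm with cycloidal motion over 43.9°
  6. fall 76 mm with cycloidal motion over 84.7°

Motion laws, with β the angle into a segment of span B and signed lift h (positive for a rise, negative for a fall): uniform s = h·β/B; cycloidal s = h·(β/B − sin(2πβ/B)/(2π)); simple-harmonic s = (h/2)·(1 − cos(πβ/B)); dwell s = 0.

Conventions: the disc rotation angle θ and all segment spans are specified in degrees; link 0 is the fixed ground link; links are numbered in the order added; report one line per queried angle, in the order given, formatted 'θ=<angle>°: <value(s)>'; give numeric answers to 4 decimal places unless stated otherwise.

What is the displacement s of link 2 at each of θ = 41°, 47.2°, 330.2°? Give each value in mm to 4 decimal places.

segment 1 (0° to 24.3°, uniform, h = 19) is passed completely: s = 0.0000 + (19) = 19.0000
θ = 41° falls in segment 2 (24.3° to 61.5°, cycloidal, h = 18): β = 41 − 24.3 = 16.7°, B = 37.2°; Δs = 18·(0.4489 − sin(2π·0.4489)/(2π)) = 7.1770; s = 19.0000 + 7.1770 = 26.1770
θ = 47.2° falls in segment 2 (24.3° to 61.5°, cycloidal, h = 18): β = 47.2 − 24.3 = 22.9°, B = 37.2°; Δs = 18·(0.6156 − sin(2π·0.6156)/(2π)) = 12.9831; s = 19.0000 + 12.9831 = 31.9831
segment 2 (24.3° to 61.5°, cycloidal, h = 18) is passed completely: s = 19.0000 + (18) = 37.0000
segment 3 (61.5° to 180.5°, uniform, h = 25) is passed completely: s = 37.0000 + (25) = 62.0000
segment 4 (180.5° to 231.4°, dwell): s unchanged at 62.0000
segment 5 (231.4° to 275.3°, cycloidal, h = 14) is passed completely: s = 62.0000 + (14) = 76.0000
θ = 330.2° falls in segment 6 (275.3° to 360°, cycloidal, h = -76): β = 330.2 − 275.3 = 54.9°, B = 84.7°; Δs = -76·(0.6482 − sin(2π·0.6482)/(2π)) = -58.9642; s = 76.0000 − 58.9642 = 17.0358

θ=41°: 26.1770
θ=47.2°: 31.9831
θ=330.2°: 17.0358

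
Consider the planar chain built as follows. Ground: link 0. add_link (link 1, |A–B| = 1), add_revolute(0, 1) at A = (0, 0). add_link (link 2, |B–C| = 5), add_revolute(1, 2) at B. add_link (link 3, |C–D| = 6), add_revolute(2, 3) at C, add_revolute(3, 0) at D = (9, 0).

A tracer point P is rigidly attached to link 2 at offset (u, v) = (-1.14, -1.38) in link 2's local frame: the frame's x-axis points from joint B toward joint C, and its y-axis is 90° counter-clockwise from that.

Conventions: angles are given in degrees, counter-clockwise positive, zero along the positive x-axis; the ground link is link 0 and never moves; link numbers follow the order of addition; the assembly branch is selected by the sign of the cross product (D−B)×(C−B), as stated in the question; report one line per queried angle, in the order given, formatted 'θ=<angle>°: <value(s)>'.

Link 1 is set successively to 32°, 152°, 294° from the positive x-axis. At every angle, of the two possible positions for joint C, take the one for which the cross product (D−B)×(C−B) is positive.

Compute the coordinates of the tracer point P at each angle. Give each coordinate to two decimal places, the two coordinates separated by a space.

A=(0,0), D=(9.00,0)
θ=32°: B = A + 1.00·(cos32°, sin32°) = (0.8480, 0.5299)
θ=32°: |BD| = 8.1692
θ=32°: circle(B,5.00) ∩ circle(D,6.00): a=3.4113, h=3.6555
θ=32°:   candidates: C₊=(4.4893,3.9565) cross=29.863; C₋=(4.0150,-3.3392) cross=-29.863
θ=32°:   branch + wants cross > 0 → take C=(4.4893,3.9565) (cross=29.863)
θ=32°: ex = (C−B)/|BC| = (0.7283,0.6853); ey = (-0.6853,0.7283)
θ=32°: P = B + -1.14·ex + -1.38·ey = (0.9636,-1.2563)
θ=152°: B = A + 1.00·(cos152°, sin152°) = (-0.8829, 0.4695)
θ=152°: |BD| = 9.8941
θ=152°: circle(B,5.00) ∩ circle(D,6.00): a=4.3912, h=2.3912
θ=152°:   candidates: C₊=(3.6167,2.6496) cross=23.659; C₋=(3.3898,-2.1274) cross=-23.659
θ=152°:   branch + wants cross > 0 → take C=(3.6167,2.6496) (cross=23.659)
θ=152°: ex = (C−B)/|BC| = (0.8999,0.4360); ey = (-0.4360,0.8999)
θ=152°: P = B + -1.14·ex + -1.38·ey = (-1.3072,-1.2695)
θ=294°: B = A + 1.00·(cos294°, sin294°) = (0.4067, -0.9135)
θ=294°: |BD| = 8.6417
θ=294°: circle(B,5.00) ∩ circle(D,6.00): a=3.6844, h=3.3801
θ=294°:   candidates: C₊=(3.7132,2.8371) cross=29.210; C₋=(4.4278,-3.8852) cross=-29.210
θ=294°:   branch + wants cross > 0 → take C=(3.7132,2.8371) (cross=29.210)
θ=294°: ex = (C−B)/|BC| = (0.6613,0.7501); ey = (-0.7501,0.6613)
θ=294°: P = B + -1.14·ex + -1.38·ey = (0.6881,-2.6813)

θ=32°: 0.96 -1.26
θ=152°: -1.31 -1.27
θ=294°: 0.69 -2.68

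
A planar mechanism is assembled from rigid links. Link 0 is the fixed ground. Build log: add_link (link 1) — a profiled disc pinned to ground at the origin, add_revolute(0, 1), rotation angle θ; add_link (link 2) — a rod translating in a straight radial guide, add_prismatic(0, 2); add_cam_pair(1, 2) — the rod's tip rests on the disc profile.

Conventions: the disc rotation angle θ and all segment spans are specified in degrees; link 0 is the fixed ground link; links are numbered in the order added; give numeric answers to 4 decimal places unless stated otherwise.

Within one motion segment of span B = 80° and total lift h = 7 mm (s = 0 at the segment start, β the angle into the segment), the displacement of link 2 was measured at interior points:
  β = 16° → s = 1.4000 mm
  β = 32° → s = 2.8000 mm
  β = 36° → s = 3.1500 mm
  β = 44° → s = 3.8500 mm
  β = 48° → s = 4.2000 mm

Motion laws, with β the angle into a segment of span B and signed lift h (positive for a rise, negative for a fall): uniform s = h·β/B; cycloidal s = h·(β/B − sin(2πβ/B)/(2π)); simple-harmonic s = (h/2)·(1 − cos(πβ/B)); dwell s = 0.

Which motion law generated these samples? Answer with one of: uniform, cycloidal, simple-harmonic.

candidates at β/B = r: uniform s = h·r (linear in β); cycloidal s = h·(r − sin(2πr)/(2π)); simple-harmonic s = (h/2)(1 − cos(πr))
β=16°: printed 1.4000 | uniform 1.4000, cycloidal 0.3404, simple-harmonic 0.6684
β=32°: printed 2.8000 | uniform 2.8000, cycloidal 2.1452, simple-harmonic 2.4184
β=36°: printed 3.1500 | uniform 3.1500, cycloidal 2.8057, simple-harmonic 2.9525
β=44°: printed 3.8500 | uniform 3.8500, cycloidal 4.1943, simple-harmonic 4.0475
β=48°: printed 4.2000 | uniform 4.2000, cycloidal 4.8548, simple-harmonic 4.5816
only one law matches every sample → uniform

uniform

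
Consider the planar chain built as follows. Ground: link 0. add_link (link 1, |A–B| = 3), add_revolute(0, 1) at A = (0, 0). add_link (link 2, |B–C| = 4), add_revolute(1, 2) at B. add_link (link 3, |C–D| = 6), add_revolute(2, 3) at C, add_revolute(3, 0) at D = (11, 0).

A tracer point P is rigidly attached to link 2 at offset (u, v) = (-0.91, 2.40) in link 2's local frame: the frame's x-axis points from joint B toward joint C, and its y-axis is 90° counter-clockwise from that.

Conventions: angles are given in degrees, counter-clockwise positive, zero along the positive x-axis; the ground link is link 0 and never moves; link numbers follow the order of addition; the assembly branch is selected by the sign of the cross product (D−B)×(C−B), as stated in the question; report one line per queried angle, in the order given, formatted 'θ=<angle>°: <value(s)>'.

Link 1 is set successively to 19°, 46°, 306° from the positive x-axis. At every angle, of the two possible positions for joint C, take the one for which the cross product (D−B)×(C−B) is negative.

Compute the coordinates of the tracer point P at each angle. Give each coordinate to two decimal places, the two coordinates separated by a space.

A=(0,0), D=(11.00,0)
θ=19°: B = A + 3.00·(cos19°, sin19°) = (2.8366, 0.9767)
θ=19°: |BD| = 8.2217
θ=19°: circle(B,4.00) ∩ circle(D,6.00): a=2.8945, h=2.7607
θ=19°:   candidates: C₊=(6.0386,3.3740) cross=22.698; C₋=(5.3826,-2.1083) cross=-22.698
θ=19°:   branch - wants cross < 0 → take C=(5.3826,-2.1083) (cross=-22.698)
θ=19°: ex = (C−B)/|BC| = (0.6365,-0.7713); ey = (0.7713,0.6365)
θ=19°: P = B + -0.91·ex + 2.40·ey = (4.1084,3.2062)
θ=46°: B = A + 3.00·(cos46°, sin46°) = (2.0840, 2.1580)
θ=46°: |BD| = 9.1735
θ=46°: circle(B,4.00) ∩ circle(D,6.00): a=3.4966, h=1.9426
θ=46°:   candidates: C₊=(5.9395,3.2235) cross=17.820; C₋=(5.0255,-0.5526) cross=-17.820
θ=46°:   branch - wants cross < 0 → take C=(5.0255,-0.5526) (cross=-17.820)
θ=46°: ex = (C−B)/|BC| = (0.7354,-0.6777); ey = (0.6777,0.7354)
θ=46°: P = B + -0.91·ex + 2.40·ey = (3.0411,4.5396)
θ=306°: B = A + 3.00·(cos306°, sin306°) = (1.7634, -2.4271)
θ=306°: |BD| = 9.5502
θ=306°: circle(B,4.00) ∩ circle(D,6.00): a=3.7280, h=1.4498
θ=306°:   candidates: C₊=(5.0005,-0.0774) cross=13.846; C₋=(5.7374,-2.8819) cross=-13.846
θ=306°:   branch - wants cross < 0 → take C=(5.7374,-2.8819) (cross=-13.846)
θ=306°: ex = (C−B)/|BC| = (0.9935,-0.1137); ey = (0.1137,0.9935)
θ=306°: P = B + -0.91·ex + 2.40·ey = (1.1322,0.0609)

θ=19°: 4.11 3.21
θ=46°: 3.04 4.54
θ=306°: 1.13 0.06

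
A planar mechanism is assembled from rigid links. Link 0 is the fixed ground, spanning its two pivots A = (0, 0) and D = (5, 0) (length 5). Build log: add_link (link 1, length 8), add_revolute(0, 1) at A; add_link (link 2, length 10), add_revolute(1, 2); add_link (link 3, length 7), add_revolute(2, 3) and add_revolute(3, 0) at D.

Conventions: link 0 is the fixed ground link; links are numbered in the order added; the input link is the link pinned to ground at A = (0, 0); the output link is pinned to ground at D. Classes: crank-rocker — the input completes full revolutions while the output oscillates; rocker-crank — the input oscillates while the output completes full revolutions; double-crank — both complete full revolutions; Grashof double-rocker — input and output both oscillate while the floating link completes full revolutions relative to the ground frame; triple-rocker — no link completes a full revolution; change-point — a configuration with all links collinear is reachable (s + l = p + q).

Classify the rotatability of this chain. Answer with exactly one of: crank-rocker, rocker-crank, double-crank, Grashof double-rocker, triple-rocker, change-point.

lengths: ground=5, input=8, coupler=10, output=7
sorted: s=5 (shortest), l=10 (longest), p+q=15
s + l = 15 vs p + q = 15
s + l = p + q → change-point (collinear configuration reachable)

change-point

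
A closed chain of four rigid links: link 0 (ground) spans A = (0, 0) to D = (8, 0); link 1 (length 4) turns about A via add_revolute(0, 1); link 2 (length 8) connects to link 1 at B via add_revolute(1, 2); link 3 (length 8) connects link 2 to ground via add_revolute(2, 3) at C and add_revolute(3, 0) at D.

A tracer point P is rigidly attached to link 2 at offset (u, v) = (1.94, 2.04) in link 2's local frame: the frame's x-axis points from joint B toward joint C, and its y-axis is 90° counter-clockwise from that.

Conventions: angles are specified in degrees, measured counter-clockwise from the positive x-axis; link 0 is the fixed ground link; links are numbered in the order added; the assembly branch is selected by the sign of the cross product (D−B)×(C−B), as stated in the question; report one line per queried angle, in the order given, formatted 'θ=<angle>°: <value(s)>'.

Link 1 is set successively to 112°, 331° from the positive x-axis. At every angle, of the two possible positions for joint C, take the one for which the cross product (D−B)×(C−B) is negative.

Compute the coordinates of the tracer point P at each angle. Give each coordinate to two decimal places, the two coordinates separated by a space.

A=(0,0), D=(8.00,0)
θ=112°: B = A + 4.00·(cos112°, sin112°) = (-1.4984, 3.7087)
θ=112°: |BD| = 10.1968
θ=112°: circle(B,8.00) ∩ circle(D,8.00): a=5.0984, h=6.1649
θ=112°:   candidates: C₊=(5.4931,7.5971) cross=62.863; C₋=(1.0085,-3.8883) cross=-62.863
θ=112°:   branch - wants cross < 0 → take C=(1.0085,-3.8883) (cross=-62.863)
θ=112°: ex = (C−B)/|BC| = (0.3134,-0.9496); ey = (0.9496,0.3134)
θ=112°: P = B + 1.94·ex + 2.04·ey = (1.0468,2.5057)
θ=331°: B = A + 4.00·(cos331°, sin331°) = (3.4985, -1.9392)
θ=331°: |BD| = 4.9015
θ=331°: circle(B,8.00) ∩ circle(D,8.00): a=2.4507, h=7.6154
θ=331°:   candidates: C₊=(2.7363,6.0244) cross=37.326; C₋=(8.7622,-7.9636) cross=-37.326
θ=331°:   branch - wants cross < 0 → take C=(8.7622,-7.9636) (cross=-37.326)
θ=331°: ex = (C−B)/|BC| = (0.6580,-0.7530); ey = (0.7530,0.6580)
θ=331°: P = B + 1.94·ex + 2.04·ey = (6.3112,-2.0579)

θ=112°: 1.05 2.51
θ=331°: 6.31 -2.06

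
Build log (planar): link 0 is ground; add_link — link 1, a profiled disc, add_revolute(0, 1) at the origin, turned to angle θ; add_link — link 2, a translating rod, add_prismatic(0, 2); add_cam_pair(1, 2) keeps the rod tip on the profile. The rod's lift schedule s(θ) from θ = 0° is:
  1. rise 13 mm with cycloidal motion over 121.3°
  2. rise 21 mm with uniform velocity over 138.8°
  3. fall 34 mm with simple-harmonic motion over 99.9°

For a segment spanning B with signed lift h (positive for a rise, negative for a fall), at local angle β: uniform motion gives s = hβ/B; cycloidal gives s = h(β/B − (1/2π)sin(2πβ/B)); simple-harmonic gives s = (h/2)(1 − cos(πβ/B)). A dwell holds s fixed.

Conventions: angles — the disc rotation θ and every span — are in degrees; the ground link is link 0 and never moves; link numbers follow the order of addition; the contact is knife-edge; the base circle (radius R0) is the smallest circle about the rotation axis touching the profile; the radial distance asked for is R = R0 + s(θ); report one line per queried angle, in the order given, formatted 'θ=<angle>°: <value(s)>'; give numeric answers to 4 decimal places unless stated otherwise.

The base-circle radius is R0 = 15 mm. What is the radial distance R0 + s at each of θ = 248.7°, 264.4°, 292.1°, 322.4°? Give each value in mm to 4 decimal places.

seg 1 [0°–121.3°] cycloidal, h=13: full span → s += 13 → s = 13.0000
seg 2 [121.3°–260.1°] uniform, h=21: θ=248.7° here. β=127.4, B=138.8. 21·127.4/138.8 = 19.2752 → s = 32.2752
seg 2 [121.3°–260.1°] uniform, h=21: full span → s += 21 → s = 34.0000
seg 3 [260.1°–360°] simple-harmonic, h=-34: θ=264.4° here. β=4.3, B=99.9. -34/2·(1 − cos(π·0.0430)) = -0.1552 → s = 33.8448
seg 3 [260.1°–360°] simple-harmonic, h=-34: θ=292.1° here. β=32, B=99.9. -34/2·(1 − cos(π·0.3203)) = -7.9054 → s = 26.0946
seg 3 [260.1°–360°] simple-harmonic, h=-34: θ=322.4° here. β=62.3, B=99.9. -34/2·(1 − cos(π·0.6236)) = -23.4376 → s = 10.5624
θ=248.7°: R = R0 + s = 15 + 32.2752 = 47.2752
θ=264.4°: R = R0 + s = 15 + 33.8448 = 48.8448
θ=292.1°: R = R0 + s = 15 + 26.0946 = 41.0946
θ=322.4°: R = R0 + s = 15 + 10.5624 = 25.5624

θ=248.7°: 47.2752
θ=264.4°: 48.8448
θ=292.1°: 41.0946
θ=322.4°: 25.5624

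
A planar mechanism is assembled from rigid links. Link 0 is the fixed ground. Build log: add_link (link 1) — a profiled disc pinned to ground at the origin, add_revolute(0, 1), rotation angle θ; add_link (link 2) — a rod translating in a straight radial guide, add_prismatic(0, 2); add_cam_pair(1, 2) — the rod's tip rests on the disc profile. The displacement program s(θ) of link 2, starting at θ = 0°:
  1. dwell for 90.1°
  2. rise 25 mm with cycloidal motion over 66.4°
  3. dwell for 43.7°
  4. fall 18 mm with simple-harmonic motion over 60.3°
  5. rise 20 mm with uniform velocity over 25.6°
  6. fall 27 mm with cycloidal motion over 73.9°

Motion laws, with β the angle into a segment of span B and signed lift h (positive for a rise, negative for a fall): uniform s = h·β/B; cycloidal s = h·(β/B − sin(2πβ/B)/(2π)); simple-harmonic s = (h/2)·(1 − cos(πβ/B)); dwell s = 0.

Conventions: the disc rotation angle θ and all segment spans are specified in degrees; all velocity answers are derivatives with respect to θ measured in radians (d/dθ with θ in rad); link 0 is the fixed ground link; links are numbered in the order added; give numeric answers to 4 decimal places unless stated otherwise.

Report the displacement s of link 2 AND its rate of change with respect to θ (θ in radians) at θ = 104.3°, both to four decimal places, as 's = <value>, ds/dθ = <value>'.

seg 1 [0°–90.1°] dwell: s stays 0.0000
seg 2 [90.1°–156.5°] cycloidal, h=25: θ=104.3° here. β=14.2, B=66.4. 25·(0.2139 − sin(2π·0.2139)/(2π)) = 1.4697 → s = 1.4697
velocity in seg [90.1°–156.5°] (cycloidal), θ in radians: β = 14.2° = 0.2478 rad, B = 66.4° = 1.1589 rad; ds/dθ = (h/B)(1 − cos(2πβ/B)) = (25/1.1589)(1 − cos(2π·0.2139)) = 16.715096 mm/rad

s = 1.4697, ds/dθ = 16.7151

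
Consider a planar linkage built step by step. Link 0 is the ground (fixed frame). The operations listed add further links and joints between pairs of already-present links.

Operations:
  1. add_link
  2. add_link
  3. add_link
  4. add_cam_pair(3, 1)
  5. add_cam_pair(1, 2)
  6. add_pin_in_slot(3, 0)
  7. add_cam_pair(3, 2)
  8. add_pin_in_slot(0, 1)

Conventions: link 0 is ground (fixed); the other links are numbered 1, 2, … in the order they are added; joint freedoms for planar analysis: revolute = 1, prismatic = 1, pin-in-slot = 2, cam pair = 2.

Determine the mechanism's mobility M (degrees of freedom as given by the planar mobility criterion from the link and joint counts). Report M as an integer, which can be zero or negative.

L=1 J1=0 J2=0
add link → L=2 J1=0 J2=0
add link → L=3 J1=0 J2=0
add link → L=4 J1=0 J2=0
C@3,1 dof=2 J2 → L=4 J1=0 J2=1
C@1,2 dof=2 J2 → L=4 J1=0 J2=2
PS@3,0 dof=2 J2 → L=4 J1=0 J2=3
C@3,2 dof=2 J2 → L=4 J1=0 J2=4
PS@0,1 dof=2 J2 → L=4 J1=0 J2=5
M=3(L−1)−2J1−J2=3·3−2·0−5=4

M = 4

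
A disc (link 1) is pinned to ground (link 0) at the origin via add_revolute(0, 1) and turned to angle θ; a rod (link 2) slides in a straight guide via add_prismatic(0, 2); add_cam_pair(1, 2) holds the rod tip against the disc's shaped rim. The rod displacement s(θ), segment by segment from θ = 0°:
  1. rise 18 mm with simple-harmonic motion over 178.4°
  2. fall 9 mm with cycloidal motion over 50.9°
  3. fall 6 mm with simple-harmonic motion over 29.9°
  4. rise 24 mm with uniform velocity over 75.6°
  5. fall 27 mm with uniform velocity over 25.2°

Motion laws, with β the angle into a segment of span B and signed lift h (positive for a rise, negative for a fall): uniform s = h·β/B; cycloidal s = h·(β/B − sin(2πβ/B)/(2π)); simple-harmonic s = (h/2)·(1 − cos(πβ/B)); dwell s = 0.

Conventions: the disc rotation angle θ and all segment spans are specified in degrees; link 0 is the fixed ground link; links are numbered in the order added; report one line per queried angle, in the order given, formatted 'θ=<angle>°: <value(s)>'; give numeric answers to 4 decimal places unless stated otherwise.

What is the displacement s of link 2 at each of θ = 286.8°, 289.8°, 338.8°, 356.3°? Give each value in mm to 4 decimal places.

segment 1 (0° to 178.4°, simple-harmonic, h = 18) is passed completely: s = 0.0000 + (18) = 18.0000
segment 2 (178.4° to 229.3°, cycloidal, h = -9) is passed completely: s = 18.0000 + (-9) = 9.0000
segment 3 (229.3° to 259.2°, simple-harmonic, h = -6) is passed completely: s = 9.0000 + (-6) = 3.0000
θ = 286.8° falls in segment 4 (259.2° to 334.8°, uniform, h = 24): β = 286.8 − 259.2 = 27.6°, B = 75.6°; Δs = 24·27.6/75.6 = 8.7619; s = 3.0000 + 8.7619 = 11.7619
θ = 289.8° falls in segment 4 (259.2° to 334.8°, uniform, h = 24): β = 289.8 − 259.2 = 30.6°, B = 75.6°; Δs = 24·30.6/75.6 = 9.7143; s = 3.0000 + 9.7143 = 12.7143
segment 4 (259.2° to 334.8°, uniform, h = 24) is passed completely: s = 3.0000 + (24) = 27.0000
θ = 338.8° falls in segment 5 (334.8° to 360°, uniform, h = -27): β = 338.8 − 334.8 = 4°, B = 25.2°; Δs = -27·4/25.2 = -4.2857; s = 27.0000 − 4.2857 = 22.7143
θ = 356.3° falls in segment 5 (334.8° to 360°, uniform, h = -27): β = 356.3 − 334.8 = 21.5°, B = 25.2°; Δs = -27·21.5/25.2 = -23.0357; s = 27.0000 − 23.0357 = 3.9643

θ=286.8°: 11.7619
θ=289.8°: 12.7143
θ=338.8°: 22.7143
θ=356.3°: 3.9643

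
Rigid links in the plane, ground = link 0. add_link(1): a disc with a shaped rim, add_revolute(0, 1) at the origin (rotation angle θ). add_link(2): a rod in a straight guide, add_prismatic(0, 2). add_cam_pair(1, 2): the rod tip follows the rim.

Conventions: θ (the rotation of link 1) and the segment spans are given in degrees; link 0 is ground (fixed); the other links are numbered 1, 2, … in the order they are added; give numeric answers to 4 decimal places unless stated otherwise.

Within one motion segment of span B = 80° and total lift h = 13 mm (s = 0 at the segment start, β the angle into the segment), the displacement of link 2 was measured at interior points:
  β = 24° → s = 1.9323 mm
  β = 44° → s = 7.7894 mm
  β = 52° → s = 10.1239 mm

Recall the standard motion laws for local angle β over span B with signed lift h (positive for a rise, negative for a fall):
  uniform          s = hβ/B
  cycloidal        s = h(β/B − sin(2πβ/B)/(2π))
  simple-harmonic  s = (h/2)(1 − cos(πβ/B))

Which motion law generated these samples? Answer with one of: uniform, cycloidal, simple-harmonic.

candidates at β/B = r: uniform s = h·r (linear in β); cycloidal s = h·(r − sin(2πr)/(2π)); simple-harmonic s = (h/2)(1 − cos(πr))
β=24°: printed 1.9323 | uniform 3.9000, cycloidal 1.9323, simple-harmonic 2.6794
β=44°: printed 7.7894 | uniform 7.1500, cycloidal 7.7894, simple-harmonic 7.5168
β=52°: printed 10.1239 | uniform 8.4500, cycloidal 10.1239, simple-harmonic 9.4509
only one law matches every sample → cycloidal

cycloidal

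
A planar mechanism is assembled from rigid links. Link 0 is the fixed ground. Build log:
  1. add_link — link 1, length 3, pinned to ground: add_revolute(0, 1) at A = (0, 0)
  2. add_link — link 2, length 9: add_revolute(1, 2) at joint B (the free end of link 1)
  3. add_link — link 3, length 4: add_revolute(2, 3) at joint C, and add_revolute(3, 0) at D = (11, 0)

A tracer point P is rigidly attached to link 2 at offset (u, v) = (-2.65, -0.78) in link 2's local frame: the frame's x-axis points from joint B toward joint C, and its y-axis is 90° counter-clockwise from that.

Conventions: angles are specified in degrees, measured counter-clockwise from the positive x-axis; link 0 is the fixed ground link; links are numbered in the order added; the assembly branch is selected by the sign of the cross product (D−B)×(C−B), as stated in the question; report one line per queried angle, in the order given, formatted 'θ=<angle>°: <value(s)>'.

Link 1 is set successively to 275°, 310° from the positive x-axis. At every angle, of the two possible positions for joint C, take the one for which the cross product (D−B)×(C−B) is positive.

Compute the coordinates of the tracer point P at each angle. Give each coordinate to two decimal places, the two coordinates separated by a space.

A=(0,0), D=(11.00,0)
θ=275°: B = A + 3.00·(cos275°, sin275°) = (0.2615, -2.9886)
θ=275°: |BD| = 11.1466
θ=275°: circle(B,9.00) ∩ circle(D,4.00): a=8.4890, h=2.9895
θ=275°:   candidates: C₊=(7.6381,2.1675) cross=33.323; C₋=(9.2412,-3.5926) cross=-33.323
θ=275°:   branch + wants cross > 0 → take C=(7.6381,2.1675) (cross=33.323)
θ=275°: ex = (C−B)/|BC| = (0.8196,0.5729); ey = (-0.5729,0.8196)
θ=275°: P = B + -2.65·ex + -0.78·ey = (-1.4637,-5.1461)
θ=310°: B = A + 3.00·(cos310°, sin310°) = (1.9284, -2.2981)
θ=310°: |BD| = 9.3582
θ=310°: circle(B,9.00) ∩ circle(D,4.00): a=8.1520, h=3.8138
θ=310°:   candidates: C₊=(8.8942,3.4008) cross=35.690; C₋=(10.7673,-3.9932) cross=-35.690
θ=310°:   branch + wants cross > 0 → take C=(8.8942,3.4008) (cross=35.690)
θ=310°: ex = (C−B)/|BC| = (0.7740,0.6332); ey = (-0.6332,0.7740)
θ=310°: P = B + -2.65·ex + -0.78·ey = (0.3712,-4.5799)

θ=275°: -1.46 -5.15
θ=310°: 0.37 -4.58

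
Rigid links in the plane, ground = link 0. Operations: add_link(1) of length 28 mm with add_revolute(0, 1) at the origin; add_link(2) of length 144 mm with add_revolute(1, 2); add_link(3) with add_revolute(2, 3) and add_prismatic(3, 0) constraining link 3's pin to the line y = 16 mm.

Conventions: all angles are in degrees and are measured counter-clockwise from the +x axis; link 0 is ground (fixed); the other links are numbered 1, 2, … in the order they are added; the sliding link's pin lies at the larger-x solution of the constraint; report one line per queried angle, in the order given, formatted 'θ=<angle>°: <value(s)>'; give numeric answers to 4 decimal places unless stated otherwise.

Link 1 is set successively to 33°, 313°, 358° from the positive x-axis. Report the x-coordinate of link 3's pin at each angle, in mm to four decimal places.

geometry: r = 28 mm, L = 144 mm, e = 16 mm
θ=33°: crank pin P = (r cos θ, r sin θ) = (23.482776, 15.249893)
θ=33°: h = r sin θ − e = 15.249893 − 16 = -0.750107
θ=33°: x = r cos θ + √(L² − h²) = 23.482776 + 143.998046 = 167.480822
θ=313°: crank pin P = (r cos θ, r sin θ) = (19.095954, -20.477904)
θ=313°: h = r sin θ − e = -20.477904 − 16 = -36.477904
θ=313°: x = r cos θ + √(L² − h²) = 19.095954 + 139.303132 = 158.399086
θ=358°: crank pin P = (r cos θ, r sin θ) = (27.982943, -0.977186)
θ=358°: h = r sin θ − e = -0.977186 − 16 = -16.977186
θ=358°: x = r cos θ + √(L² − h²) = 27.982943 + 142.995717 = 170.978660

θ=33°: 167.4808
θ=313°: 158.3991
θ=358°: 170.9787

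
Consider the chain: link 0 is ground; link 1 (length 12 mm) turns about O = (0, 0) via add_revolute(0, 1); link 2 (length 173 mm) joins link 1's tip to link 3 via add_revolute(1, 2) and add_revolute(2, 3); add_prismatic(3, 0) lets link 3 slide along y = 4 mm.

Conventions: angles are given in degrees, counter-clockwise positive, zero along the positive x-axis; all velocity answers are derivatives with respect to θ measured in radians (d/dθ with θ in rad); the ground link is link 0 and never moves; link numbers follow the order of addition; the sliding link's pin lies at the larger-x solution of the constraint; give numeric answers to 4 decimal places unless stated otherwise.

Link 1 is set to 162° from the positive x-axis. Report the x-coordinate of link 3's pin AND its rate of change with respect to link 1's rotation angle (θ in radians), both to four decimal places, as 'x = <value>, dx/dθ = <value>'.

geometry: r = 12 mm, L = 173 mm, e = 4 mm
crank pin P = (r cos θ, r sin θ) = (-11.412678, 3.708204)
h = r sin θ − e = 3.708204 − 4 = -0.291796
x = r cos θ + √(L² − h²) = -11.412678 + 172.999754 = 161.587076
dx/dθ = −r sin θ − h·r cos θ/√(L² − h²) (θ in radians; h = -0.291796) = -3.727454

x = 161.5871, dx/dθ = -3.7275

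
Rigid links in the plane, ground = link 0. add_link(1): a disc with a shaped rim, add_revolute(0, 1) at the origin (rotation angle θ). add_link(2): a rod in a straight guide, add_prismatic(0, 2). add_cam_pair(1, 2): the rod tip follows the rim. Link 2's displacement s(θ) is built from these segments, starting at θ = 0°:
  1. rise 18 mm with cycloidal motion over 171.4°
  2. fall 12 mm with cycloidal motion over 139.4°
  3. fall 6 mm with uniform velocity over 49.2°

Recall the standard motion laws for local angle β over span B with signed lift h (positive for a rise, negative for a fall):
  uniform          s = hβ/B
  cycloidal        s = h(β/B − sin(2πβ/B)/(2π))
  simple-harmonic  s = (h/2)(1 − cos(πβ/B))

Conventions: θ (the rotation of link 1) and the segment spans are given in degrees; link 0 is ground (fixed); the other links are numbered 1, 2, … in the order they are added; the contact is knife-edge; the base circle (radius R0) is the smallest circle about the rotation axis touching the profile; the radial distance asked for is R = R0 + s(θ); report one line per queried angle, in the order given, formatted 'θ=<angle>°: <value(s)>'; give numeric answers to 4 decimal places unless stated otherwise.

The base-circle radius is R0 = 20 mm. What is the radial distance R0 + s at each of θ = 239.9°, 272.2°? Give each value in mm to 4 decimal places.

segment 1 (0° to 171.4°, cycloidal, h = 18) is passed completely: s = 0.0000 + (18) = 18.0000
θ = 239.9° falls in segment 2 (171.4° to 310.8°, cycloidal, h = -12): β = 239.9 − 171.4 = 68.5°, B = 139.4°; Δs = -12·(0.4914 − sin(2π·0.4914)/(2π)) = -5.7935; s = 18.0000 − 5.7935 = 12.2065
θ = 272.2° falls in segment 2 (171.4° to 310.8°, cycloidal, h = -12): β = 272.2 − 171.4 = 100.8°, B = 139.4°; Δs = -12·(0.7231 − sin(2π·0.7231)/(2π)) = -10.5598; s = 18.0000 − 10.5598 = 7.4402
θ=239.9°: R = R0 + s = 20 + 12.2065 = 32.2065
θ=272.2°: R = R0 + s = 20 + 7.4402 = 27.4402

θ=239.9°: 32.2065
θ=272.2°: 27.4402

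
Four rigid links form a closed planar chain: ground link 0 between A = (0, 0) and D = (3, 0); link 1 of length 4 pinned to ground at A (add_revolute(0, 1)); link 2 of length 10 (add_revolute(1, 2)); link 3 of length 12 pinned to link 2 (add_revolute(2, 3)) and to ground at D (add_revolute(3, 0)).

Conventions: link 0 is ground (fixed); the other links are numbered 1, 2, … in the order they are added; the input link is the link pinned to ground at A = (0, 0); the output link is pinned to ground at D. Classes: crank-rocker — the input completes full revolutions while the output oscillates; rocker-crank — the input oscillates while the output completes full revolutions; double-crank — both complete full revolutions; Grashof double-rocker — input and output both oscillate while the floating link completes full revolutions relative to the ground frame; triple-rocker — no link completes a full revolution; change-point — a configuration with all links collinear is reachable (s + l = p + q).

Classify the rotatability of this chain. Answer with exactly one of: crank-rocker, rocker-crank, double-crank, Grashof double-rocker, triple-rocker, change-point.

lengths: ground=3, input=4, coupler=10, output=12
sorted: s=3 (shortest), l=12 (longest), p+q=14
s + l = 15 vs p + q = 14
s + l > p + q → non-Grashof → no link fully rotates → triple-rocker

triple-rocker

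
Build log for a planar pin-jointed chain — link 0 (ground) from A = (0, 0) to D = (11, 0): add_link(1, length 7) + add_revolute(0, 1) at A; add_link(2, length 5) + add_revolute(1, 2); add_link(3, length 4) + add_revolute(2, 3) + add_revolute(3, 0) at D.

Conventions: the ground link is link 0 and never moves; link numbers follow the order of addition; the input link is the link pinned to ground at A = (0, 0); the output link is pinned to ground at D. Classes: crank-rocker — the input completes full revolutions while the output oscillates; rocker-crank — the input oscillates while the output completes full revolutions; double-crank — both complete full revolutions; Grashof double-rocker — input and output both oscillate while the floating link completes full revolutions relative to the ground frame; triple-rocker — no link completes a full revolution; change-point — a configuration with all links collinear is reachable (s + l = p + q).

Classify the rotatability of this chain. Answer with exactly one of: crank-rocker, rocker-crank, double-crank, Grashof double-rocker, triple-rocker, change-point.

lengths: ground=11, input=7, coupler=5, output=4
sorted: s=4 (shortest), l=11 (longest), p+q=12
s + l = 15 vs p + q = 12
s + l > p + q → non-Grashof → no link fully rotates → triple-rocker

triple-rocker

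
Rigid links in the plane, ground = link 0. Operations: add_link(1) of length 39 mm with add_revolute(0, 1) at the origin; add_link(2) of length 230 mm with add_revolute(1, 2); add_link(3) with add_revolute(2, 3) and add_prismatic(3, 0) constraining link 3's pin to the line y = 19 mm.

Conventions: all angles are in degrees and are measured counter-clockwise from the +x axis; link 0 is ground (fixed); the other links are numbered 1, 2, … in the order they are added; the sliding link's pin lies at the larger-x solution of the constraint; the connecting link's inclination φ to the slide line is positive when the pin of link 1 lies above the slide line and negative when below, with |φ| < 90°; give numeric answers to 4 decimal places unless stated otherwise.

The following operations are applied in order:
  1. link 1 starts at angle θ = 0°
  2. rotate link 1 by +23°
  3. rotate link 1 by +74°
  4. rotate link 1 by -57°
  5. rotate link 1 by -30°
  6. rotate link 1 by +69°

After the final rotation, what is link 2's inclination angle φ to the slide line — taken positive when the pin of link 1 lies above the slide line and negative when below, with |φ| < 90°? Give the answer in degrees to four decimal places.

geometry: r = 39 mm, L = 230 mm, e = 19 mm; θ starts at 0°
rotate link 1 by +23°: θ ← 0° +23° = 23°
rotate link 1 by +74°: θ ← 23° +74° = 97°
rotate link 1 by -57°: θ ← 97° -57° = 40°
rotate link 1 by -30°: θ ← 40° -30° = 10°
rotate link 1 by +69°: θ ← 10° +69° = 79°
h = r sin θ − e = 38.283460 − 19 = 19.283460
sin φ = h / L = 19.283460 / 230 = 0.08384113
φ = arcsin(0.08384113) = 4.809389°

4.8094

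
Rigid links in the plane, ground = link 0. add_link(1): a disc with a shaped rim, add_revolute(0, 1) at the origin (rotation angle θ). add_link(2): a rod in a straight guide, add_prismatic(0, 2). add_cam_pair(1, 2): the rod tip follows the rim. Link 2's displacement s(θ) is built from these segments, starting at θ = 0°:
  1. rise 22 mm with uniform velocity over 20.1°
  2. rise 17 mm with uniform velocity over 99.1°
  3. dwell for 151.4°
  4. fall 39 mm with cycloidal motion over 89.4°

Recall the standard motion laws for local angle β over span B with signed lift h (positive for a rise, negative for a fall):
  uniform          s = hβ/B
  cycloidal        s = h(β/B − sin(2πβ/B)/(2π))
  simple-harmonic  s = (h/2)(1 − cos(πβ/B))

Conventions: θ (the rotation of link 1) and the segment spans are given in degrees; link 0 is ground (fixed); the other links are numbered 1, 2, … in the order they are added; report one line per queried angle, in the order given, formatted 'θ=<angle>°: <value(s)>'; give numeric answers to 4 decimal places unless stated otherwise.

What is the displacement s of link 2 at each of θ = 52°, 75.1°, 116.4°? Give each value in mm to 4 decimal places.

segment 1 (0° to 20.1°, uniform, h = 22) is passed completely: s = 0.0000 + (22) = 22.0000
θ = 52° falls in segment 2 (20.1° to 119.2°, uniform, h = 17): β = 52 − 20.1 = 31.9°, B = 99.1°; Δs = 17·31.9/99.1 = 5.4723; s = 22.0000 + 5.4723 = 27.4723
θ = 75.1° falls in segment 2 (20.1° to 119.2°, uniform, h = 17): β = 75.1 − 20.1 = 55°, B = 99.1°; Δs = 17·55/99.1 = 9.4349; s = 22.0000 + 9.4349 = 31.4349
θ = 116.4° falls in segment 2 (20.1° to 119.2°, uniform, h = 17): β = 116.4 − 20.1 = 96.3°, B = 99.1°; Δs = 17·96.3/99.1 = 16.5197; s = 22.0000 + 16.5197 = 38.5197

θ=52°: 27.4723
θ=75.1°: 31.4349
θ=116.4°: 38.5197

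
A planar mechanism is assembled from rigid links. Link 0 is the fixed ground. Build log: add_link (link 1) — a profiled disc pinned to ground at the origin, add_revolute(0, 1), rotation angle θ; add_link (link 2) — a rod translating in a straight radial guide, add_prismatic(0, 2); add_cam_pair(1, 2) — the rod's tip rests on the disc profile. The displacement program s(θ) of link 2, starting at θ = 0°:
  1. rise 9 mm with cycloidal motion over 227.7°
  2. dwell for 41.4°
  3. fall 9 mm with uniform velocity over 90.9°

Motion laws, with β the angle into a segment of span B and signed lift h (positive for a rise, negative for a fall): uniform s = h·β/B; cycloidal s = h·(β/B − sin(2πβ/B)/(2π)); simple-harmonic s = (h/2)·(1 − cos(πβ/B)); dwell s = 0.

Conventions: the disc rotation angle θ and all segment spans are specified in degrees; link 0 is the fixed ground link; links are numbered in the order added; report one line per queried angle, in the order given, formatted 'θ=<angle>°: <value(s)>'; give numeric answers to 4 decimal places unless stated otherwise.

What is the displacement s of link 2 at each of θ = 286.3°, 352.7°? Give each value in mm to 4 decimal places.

seg 1 [0°–227.7°] cycloidal, h=9: full span → s += 9 → s = 9.0000
seg 2 [227.7°–269.1°] dwell: s stays 9.0000
seg 3 [269.1°–360°] uniform, h=-9: θ=286.3° here. β=17.2, B=90.9. -9·17.2/90.9 = -1.7030 → s = 7.2970
seg 3 [269.1°–360°] uniform, h=-9: θ=352.7° here. β=83.6, B=90.9. -9·83.6/90.9 = -8.2772 → s = 0.7228

θ=286.3°: 7.2970
θ=352.7°: 0.7228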